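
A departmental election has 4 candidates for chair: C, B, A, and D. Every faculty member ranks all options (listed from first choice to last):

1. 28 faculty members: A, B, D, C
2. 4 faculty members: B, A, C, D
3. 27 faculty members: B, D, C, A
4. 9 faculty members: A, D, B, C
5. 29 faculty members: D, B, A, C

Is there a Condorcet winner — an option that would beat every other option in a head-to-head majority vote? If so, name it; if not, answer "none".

B

B vs C: 97–0 for B.
B vs A: 60–37 for B.
B vs D: 59–38 for B.
B beats every other option head-to-head.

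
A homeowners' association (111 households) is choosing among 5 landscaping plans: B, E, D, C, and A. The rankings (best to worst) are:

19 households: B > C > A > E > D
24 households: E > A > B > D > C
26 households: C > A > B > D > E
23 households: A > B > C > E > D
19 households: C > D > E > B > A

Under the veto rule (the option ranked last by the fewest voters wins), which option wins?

Last-place votes: B 0, E 26, D 42, C 24, A 19.
B is ranked last by the fewest voters, so B wins.

B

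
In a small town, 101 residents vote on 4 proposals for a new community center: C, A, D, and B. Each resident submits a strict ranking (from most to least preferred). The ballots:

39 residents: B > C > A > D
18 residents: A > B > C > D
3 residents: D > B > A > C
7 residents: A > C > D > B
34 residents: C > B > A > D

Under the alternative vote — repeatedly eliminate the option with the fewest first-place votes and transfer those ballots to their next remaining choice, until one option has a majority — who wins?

Round 1: C 34, A 25, D 3, B 39. Eliminate D.
Round 2: C 34, A 25, B 42. Eliminate A.
Round 3: C 41, B 60. B has a majority.

B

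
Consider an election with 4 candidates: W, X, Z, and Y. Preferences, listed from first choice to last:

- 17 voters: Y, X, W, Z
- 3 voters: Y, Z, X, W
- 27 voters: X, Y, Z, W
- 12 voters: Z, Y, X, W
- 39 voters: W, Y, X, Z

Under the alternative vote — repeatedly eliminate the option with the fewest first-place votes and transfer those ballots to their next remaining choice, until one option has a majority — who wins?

Y

Round 1: W 39, X 27, Z 12, Y 20. Eliminate Z.
Round 2: W 39, X 27, Y 32. Eliminate X.
Round 3: W 39, Y 59. Y has a majority.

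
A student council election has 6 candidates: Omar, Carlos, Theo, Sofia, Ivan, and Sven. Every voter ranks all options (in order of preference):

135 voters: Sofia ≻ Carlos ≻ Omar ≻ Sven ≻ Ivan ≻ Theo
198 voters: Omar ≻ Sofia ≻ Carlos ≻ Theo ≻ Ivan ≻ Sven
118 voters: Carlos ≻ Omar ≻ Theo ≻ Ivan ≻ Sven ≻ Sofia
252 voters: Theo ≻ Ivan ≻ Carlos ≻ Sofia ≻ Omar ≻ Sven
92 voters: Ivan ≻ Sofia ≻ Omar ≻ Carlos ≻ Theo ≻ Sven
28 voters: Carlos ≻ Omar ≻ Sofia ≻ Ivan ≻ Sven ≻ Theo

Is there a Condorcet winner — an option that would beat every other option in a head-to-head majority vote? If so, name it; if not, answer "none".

none

Checking pairwise contests:
Carlos beats Omar 533–290.
Sofia beats Carlos 425–398.
Omar beats Theo 571–252.
Ivan beats Sofia 462–361.
Omar beats Ivan 479–344.
Omar beats Sven 823–0.
Every option loses at least one head-to-head, so there is no Condorcet winner.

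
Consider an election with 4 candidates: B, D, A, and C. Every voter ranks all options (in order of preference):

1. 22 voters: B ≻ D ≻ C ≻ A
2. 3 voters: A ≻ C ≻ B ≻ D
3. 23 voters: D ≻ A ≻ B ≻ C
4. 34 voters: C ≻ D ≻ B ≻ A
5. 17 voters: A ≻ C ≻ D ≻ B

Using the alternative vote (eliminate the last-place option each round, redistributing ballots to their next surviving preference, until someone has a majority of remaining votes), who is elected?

Round 1: B 22, D 23, A 20, C 34. Eliminate A.
Round 2: B 22, D 23, C 54. C has a majority.

C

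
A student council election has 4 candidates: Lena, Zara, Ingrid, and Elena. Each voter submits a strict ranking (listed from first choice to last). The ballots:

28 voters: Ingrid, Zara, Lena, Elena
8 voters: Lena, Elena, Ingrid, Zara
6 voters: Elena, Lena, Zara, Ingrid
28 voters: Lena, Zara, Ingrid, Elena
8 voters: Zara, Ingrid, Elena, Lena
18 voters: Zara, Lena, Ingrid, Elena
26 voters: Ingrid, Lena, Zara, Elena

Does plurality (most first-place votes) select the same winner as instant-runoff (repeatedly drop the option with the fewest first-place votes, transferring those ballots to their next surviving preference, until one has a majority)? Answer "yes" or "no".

yes

Plurality — first-place votes: Lena 36, Zara 26, Ingrid 54, Elena 6. Winner: Ingrid.
Instant-runoff — R1 Lena 36, Zara 26, Ingrid 54, Elena 6 (Elena out); R2 Lena 42, Zara 26, Ingrid 54 (Zara out); R3 Lena 60, Ingrid 62 (Ingrid winner). Winner: Ingrid.
The two methods agree.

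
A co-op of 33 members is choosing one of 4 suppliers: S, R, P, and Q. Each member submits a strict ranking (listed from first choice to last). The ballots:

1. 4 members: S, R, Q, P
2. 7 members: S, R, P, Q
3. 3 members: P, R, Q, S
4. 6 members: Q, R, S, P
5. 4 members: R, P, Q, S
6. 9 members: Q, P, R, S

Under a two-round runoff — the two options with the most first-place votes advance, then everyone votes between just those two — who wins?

Round 1 first-place votes: S 11, R 4, P 3, Q 15.
Q and S advance.
Runoff: Q is preferred to S by 22 voters; S by 11.
Q wins the runoff.

Q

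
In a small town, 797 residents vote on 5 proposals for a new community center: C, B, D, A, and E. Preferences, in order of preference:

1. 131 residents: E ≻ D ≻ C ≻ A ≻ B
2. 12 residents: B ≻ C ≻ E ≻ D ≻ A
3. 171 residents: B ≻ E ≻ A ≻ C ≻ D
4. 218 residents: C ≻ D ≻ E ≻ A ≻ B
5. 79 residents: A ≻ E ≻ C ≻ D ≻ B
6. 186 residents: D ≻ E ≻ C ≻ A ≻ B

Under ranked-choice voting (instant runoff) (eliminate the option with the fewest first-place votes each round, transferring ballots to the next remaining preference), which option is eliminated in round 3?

Round 1: C 218, B 183, D 186, A 79, E 131. Eliminate A.
Round 2: C 218, B 183, D 186, E 210. Eliminate B.
Round 3: C 230, D 186, E 381. Eliminate D.

D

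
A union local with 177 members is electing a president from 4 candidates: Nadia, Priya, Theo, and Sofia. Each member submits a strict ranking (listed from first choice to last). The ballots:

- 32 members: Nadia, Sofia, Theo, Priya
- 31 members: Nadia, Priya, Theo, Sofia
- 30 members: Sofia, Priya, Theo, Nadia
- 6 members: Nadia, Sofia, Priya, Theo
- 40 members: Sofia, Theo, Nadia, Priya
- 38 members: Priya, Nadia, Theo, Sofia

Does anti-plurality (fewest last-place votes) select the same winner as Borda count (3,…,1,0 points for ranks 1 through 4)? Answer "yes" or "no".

no

Anti-plurality — last-place votes: Nadia 30, Priya 72, Theo 6, Sofia 69. Winner: Theo.
Borda — scores: Nadia 323, Priya 242, Theo 211, Sofia 286. Winner: Nadia.
The two methods disagree.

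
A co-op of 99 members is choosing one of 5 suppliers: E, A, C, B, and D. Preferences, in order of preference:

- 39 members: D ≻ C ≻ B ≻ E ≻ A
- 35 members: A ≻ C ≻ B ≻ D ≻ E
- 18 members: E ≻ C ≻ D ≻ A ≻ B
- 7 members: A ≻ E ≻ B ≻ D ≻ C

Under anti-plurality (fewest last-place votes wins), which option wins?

D

Last-place votes: E 35, A 39, C 7, B 18, D 0.
D is ranked last by the fewest voters, so D wins.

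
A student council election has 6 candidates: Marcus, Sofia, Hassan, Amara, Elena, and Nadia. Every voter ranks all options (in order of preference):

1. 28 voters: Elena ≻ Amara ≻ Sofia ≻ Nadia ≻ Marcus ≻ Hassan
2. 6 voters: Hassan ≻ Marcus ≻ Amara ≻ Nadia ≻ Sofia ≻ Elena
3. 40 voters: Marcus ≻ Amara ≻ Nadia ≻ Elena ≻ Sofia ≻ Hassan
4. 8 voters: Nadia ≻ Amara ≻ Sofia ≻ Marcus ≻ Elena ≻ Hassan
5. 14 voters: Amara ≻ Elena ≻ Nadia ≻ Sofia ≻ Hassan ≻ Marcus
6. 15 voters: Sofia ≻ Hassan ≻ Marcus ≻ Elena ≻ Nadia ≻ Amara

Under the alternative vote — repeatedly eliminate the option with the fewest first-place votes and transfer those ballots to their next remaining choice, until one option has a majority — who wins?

Round 1: Marcus 40, Sofia 15, Hassan 6, Amara 14, Elena 28, Nadia 8. Eliminate Hassan.
Round 2: Marcus 46, Sofia 15, Amara 14, Elena 28, Nadia 8. Eliminate Nadia.
Round 3: Marcus 46, Sofia 15, Amara 22, Elena 28. Eliminate Sofia.
Round 4: Marcus 61, Amara 22, Elena 28. Marcus has a majority.

Marcus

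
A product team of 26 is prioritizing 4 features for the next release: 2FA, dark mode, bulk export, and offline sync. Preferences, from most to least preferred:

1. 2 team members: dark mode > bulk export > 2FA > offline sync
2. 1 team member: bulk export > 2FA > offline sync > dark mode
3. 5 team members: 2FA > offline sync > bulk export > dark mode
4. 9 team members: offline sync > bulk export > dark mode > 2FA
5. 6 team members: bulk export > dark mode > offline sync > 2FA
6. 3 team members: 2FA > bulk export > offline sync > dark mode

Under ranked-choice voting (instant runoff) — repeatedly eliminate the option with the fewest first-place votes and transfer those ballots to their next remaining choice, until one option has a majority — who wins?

offline sync

Round 1: 2FA 8, dark mode 2, bulk export 7, offline sync 9. Eliminate dark mode.
Round 2: 2FA 8, bulk export 9, offline sync 9. Eliminate 2FA.
Round 3: bulk export 12, offline sync 14. Offline sync has a majority.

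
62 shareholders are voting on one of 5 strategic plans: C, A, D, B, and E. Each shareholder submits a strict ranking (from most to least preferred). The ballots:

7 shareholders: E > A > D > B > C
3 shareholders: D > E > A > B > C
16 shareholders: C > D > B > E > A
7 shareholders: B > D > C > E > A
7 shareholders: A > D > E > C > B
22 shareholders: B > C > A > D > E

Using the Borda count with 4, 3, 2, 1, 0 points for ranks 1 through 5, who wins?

C: 7·0 + 3·0 + 16·4 + 7·2 + 7·1 + 22·3 = 151
A: 7·3 + 3·2 + 16·0 + 7·0 + 7·4 + 22·2 = 99
D: 7·2 + 3·4 + 16·3 + 7·3 + 7·3 + 22·1 = 138
B: 7·1 + 3·1 + 16·2 + 7·4 + 7·0 + 22·4 = 158
E: 7·4 + 3·3 + 16·1 + 7·1 + 7·2 + 22·0 = 74
B has the highest Borda score (158).

B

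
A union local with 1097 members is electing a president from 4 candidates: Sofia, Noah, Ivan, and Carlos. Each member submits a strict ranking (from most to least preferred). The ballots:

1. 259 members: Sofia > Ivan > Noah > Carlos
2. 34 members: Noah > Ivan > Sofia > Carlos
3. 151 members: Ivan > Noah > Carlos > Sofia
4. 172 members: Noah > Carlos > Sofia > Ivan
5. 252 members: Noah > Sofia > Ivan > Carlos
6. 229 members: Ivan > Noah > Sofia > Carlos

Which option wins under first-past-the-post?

First-place votes: Sofia 259, Noah 458, Ivan 380, Carlos 0.
Noah has the most first-place votes.

Noah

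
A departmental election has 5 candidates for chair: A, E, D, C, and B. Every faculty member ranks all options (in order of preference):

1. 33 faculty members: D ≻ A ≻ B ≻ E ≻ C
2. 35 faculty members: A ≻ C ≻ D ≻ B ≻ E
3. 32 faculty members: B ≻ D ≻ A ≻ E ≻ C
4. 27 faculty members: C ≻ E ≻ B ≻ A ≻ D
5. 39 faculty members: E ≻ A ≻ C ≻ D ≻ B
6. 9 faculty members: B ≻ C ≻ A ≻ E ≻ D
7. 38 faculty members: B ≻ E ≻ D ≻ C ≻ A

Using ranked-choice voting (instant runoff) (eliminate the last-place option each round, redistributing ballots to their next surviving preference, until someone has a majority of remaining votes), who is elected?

A

Round 1: A 35, E 39, D 33, C 27, B 79. Eliminate C.
Round 2: A 35, E 66, D 33, B 79. Eliminate D.
Round 3: A 68, E 66, B 79. Eliminate E.
Round 4: A 107, B 106. A has a majority.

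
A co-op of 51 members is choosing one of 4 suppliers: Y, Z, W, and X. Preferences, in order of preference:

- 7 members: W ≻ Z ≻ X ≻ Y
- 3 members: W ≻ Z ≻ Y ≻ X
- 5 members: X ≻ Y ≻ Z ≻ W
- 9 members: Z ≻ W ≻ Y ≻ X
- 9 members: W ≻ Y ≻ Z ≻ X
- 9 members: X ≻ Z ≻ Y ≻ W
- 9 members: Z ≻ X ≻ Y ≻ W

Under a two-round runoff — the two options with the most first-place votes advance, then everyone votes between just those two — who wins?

Round 1 first-place votes: Y 0, Z 18, W 19, X 14.
W and Z advance.
Runoff: W is preferred to Z by 19 voters; Z by 32.
Z wins the runoff.

Z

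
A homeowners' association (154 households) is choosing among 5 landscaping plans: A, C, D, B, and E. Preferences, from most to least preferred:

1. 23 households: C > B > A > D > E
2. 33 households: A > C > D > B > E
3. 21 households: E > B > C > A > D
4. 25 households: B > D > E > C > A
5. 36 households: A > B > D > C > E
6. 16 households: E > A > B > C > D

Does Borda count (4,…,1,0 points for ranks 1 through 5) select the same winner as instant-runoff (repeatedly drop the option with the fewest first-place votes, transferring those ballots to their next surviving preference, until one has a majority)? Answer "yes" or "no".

Borda — scores: A 391, C 310, D 236, B 405, E 198. Winner: B.
Instant-runoff — R1 A 69, C 23, D 0, B 25, E 37 (D out); R2 A 69, C 23, B 25, E 37 (C out); R3 A 69, B 48, E 37 (E out); R4 A 85, B 69 (A winner). Winner: A.
The two methods disagree.

no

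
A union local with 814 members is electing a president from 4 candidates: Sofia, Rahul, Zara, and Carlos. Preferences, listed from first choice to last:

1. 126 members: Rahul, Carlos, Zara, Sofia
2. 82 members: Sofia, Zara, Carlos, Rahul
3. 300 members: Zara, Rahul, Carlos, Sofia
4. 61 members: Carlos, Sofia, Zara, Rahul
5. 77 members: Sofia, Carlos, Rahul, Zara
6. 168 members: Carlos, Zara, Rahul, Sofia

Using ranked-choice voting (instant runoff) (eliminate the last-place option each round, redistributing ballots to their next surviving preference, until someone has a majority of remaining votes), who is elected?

Carlos

Round 1: Sofia 159, Rahul 126, Zara 300, Carlos 229. Eliminate Rahul.
Round 2: Sofia 159, Zara 300, Carlos 355. Eliminate Sofia.
Round 3: Zara 382, Carlos 432. Carlos has a majority.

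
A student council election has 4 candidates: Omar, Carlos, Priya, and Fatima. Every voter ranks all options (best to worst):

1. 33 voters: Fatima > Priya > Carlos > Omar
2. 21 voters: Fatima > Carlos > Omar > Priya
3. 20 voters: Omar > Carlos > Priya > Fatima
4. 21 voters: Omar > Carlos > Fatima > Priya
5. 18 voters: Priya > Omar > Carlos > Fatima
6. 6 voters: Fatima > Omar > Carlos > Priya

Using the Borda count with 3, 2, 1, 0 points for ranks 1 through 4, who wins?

Omar: 33·0 + 21·1 + 20·3 + 21·3 + 18·2 + 6·2 = 192
Carlos: 33·1 + 21·2 + 20·2 + 21·2 + 18·1 + 6·1 = 181
Priya: 33·2 + 21·0 + 20·1 + 21·0 + 18·3 + 6·0 = 140
Fatima: 33·3 + 21·3 + 20·0 + 21·1 + 18·0 + 6·3 = 201
Fatima has the highest Borda score (201).

Fatima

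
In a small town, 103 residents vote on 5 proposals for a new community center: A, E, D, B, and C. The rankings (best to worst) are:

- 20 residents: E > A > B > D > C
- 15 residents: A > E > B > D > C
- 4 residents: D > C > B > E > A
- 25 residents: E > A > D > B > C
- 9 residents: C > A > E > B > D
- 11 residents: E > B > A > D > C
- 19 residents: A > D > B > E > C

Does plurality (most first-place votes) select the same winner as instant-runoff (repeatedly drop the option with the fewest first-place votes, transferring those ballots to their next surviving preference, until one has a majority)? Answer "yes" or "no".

Plurality — first-place votes: A 34, E 56, D 4, B 0, C 9. Winner: E.
Instant-runoff — R1 A 34, E 56, D 4, B 0, C 9 (E winner). Winner: E.
The two methods agree.

yes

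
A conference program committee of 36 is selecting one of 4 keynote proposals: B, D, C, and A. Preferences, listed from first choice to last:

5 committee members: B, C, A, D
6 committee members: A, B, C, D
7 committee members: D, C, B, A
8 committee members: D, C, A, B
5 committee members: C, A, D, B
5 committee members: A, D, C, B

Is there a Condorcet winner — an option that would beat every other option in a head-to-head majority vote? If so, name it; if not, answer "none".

Checking pairwise contests:
D beats B 25–11.
A beats D 21–15.
D beats C 20–16.
C beats A 25–11.
Every option loses at least one head-to-head, so there is no Condorcet winner.

none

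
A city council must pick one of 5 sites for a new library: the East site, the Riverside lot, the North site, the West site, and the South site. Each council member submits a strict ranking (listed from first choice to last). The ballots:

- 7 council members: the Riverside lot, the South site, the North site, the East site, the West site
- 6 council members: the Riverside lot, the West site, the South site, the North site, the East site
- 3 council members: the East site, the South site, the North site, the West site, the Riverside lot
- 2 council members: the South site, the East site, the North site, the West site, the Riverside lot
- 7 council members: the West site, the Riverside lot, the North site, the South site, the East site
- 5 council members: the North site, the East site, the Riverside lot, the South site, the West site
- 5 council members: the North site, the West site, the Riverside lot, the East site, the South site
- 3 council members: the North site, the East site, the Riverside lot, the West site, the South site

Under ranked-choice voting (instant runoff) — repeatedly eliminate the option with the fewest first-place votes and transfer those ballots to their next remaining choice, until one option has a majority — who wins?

Round 1: the East site 3, the Riverside lot 13, the North site 13, the West site 7, the South site 2. Eliminate the South site.
Round 2: the East site 5, the Riverside lot 13, the North site 13, the West site 7. Eliminate the East site.
Round 3: the Riverside lot 13, the North site 18, the West site 7. Eliminate the West site.
Round 4: the Riverside lot 20, the North site 18. The Riverside lot has a majority.

the Riverside lot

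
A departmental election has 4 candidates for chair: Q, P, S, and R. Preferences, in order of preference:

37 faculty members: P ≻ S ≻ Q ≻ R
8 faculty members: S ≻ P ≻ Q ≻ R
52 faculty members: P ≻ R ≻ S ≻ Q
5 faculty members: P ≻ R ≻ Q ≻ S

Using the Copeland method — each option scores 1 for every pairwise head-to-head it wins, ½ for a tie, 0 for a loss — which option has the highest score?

Q: loses to P, S, and R → score 0.
P: beats Q, S, and R → score 3.
S: beats Q; loses to P and R → score 1.
R: beats Q and S; loses to P → score 2.
P has the best pairwise record.

P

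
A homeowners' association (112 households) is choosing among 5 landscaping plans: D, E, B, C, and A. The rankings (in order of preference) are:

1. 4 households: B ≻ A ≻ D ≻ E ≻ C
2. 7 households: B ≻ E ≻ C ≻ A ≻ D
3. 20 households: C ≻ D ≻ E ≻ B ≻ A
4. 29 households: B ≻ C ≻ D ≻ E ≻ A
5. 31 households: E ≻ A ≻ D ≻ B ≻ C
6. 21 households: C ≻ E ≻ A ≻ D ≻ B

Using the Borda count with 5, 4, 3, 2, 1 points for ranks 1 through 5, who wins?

E

D: 4·3 + 7·1 + 20·4 + 29·3 + 31·3 + 21·2 = 321
E: 4·2 + 7·4 + 20·3 + 29·2 + 31·5 + 21·4 = 393
B: 4·5 + 7·5 + 20·2 + 29·5 + 31·2 + 21·1 = 323
C: 4·1 + 7·3 + 20·5 + 29·4 + 31·1 + 21·5 = 377
A: 4·4 + 7·2 + 20·1 + 29·1 + 31·4 + 21·3 = 266
E has the highest Borda score (393).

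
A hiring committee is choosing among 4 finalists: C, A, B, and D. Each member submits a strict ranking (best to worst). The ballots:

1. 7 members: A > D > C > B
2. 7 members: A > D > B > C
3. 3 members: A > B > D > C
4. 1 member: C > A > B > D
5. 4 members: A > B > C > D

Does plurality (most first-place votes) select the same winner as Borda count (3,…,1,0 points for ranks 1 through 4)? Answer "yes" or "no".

Plurality — first-place votes: C 1, A 21, B 0, D 0. Winner: A.
Borda — scores: C 14, A 65, B 22, D 31. Winner: A.
The two methods agree.

yes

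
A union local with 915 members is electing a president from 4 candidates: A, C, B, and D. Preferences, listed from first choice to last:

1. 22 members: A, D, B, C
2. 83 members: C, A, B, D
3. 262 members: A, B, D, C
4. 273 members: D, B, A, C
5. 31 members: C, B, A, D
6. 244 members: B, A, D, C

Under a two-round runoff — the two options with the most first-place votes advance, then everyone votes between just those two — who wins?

A

Round 1 first-place votes: A 284, C 114, B 244, D 273.
A and D advance.
Runoff: A is preferred to D by 642 voters; D by 273.
A wins the runoff.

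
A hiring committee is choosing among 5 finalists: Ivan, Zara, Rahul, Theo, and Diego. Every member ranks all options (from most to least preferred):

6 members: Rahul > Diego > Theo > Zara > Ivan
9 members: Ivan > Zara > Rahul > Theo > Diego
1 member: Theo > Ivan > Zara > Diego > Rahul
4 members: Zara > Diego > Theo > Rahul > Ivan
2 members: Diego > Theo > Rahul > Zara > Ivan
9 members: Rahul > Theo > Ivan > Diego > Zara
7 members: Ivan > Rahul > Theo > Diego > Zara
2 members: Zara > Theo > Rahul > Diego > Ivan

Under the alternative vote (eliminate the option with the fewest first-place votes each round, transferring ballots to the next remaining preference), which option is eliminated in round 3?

Zara

Round 1: Ivan 16, Zara 6, Rahul 15, Theo 1, Diego 2. Eliminate Theo.
Round 2: Ivan 17, Zara 6, Rahul 15, Diego 2. Eliminate Diego.
Round 3: Ivan 17, Zara 6, Rahul 17. Eliminate Zara.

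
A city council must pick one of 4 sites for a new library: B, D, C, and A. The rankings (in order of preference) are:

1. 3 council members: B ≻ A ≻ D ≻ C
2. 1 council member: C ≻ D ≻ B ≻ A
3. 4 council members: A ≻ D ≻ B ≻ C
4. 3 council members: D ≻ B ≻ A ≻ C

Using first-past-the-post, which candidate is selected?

A

First-place votes: B 3, D 3, C 1, A 4.
A has the most first-place votes.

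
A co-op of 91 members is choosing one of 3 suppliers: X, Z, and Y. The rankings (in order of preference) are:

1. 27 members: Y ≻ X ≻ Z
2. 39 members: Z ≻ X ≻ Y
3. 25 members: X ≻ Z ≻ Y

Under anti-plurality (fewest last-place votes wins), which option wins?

Last-place votes: X 0, Z 27, Y 64.
X is ranked last by the fewest voters, so X wins.

X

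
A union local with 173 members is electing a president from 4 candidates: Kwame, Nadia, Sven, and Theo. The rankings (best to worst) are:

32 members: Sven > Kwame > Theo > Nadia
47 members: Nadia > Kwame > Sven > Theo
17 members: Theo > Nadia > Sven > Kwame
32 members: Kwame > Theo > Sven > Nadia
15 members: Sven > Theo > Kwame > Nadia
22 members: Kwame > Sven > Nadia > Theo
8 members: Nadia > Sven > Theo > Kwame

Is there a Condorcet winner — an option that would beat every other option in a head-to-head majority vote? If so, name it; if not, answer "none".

Kwame

Kwame vs Nadia: 101–72 for Kwame.
Kwame vs Sven: 101–72 for Kwame.
Kwame vs Theo: 133–40 for Kwame.
Kwame beats every other option head-to-head.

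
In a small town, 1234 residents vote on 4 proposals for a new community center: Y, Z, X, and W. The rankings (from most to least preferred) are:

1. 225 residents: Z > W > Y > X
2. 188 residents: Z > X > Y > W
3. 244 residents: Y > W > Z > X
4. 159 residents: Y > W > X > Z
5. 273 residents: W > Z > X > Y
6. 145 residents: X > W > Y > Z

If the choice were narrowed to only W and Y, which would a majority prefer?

W

Voters preferring W to Y: 643; preferring Y to W: 591.
W wins the head-to-head.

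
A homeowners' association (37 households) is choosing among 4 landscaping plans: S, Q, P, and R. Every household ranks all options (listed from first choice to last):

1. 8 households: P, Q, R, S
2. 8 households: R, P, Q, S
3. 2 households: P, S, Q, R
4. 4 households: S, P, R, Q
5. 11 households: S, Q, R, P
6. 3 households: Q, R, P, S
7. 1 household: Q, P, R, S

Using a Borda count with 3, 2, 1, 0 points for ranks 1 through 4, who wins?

Q

S: 8·0 + 8·0 + 2·2 + 4·3 + 11·3 + 3·0 + 1·0 = 49
Q: 8·2 + 8·1 + 2·1 + 4·0 + 11·2 + 3·3 + 1·3 = 60
P: 8·3 + 8·2 + 2·3 + 4·2 + 11·0 + 3·1 + 1·2 = 59
R: 8·1 + 8·3 + 2·0 + 4·1 + 11·1 + 3·2 + 1·1 = 54
Q has the highest Borda score (60).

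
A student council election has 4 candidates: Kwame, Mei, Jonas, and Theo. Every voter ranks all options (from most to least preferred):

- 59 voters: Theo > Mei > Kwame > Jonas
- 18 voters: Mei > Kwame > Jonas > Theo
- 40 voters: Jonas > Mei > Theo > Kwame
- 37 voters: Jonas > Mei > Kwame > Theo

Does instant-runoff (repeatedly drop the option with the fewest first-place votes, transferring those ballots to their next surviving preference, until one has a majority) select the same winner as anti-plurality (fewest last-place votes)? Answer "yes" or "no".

Instant-runoff — R1 Kwame 0, Mei 18, Jonas 77, Theo 59 (Kwame out); R2 Mei 18, Jonas 77, Theo 59 (Mei out); R3 Jonas 95, Theo 59 (Jonas winner). Winner: Jonas.
Anti-plurality — last-place votes: Kwame 40, Mei 0, Jonas 59, Theo 55. Winner: Mei.
The two methods disagree.

no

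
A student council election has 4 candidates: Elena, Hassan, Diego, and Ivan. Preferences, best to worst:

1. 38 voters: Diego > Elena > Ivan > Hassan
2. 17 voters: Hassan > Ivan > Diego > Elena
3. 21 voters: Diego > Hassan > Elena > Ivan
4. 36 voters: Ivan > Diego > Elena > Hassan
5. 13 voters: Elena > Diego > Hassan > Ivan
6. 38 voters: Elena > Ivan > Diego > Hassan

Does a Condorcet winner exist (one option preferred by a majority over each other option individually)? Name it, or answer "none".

none

Checking pairwise contests:
Diego beats Elena 112–51.
Elena beats Hassan 125–38.
Ivan beats Diego 91–72.
Elena beats Ivan 110–53.
Every option loses at least one head-to-head, so there is no Condorcet winner.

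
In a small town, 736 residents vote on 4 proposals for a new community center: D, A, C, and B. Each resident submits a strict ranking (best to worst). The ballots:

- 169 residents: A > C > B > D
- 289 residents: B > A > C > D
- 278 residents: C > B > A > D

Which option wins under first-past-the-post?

B

First-place votes: D 0, A 169, C 278, B 289.
B has the most first-place votes.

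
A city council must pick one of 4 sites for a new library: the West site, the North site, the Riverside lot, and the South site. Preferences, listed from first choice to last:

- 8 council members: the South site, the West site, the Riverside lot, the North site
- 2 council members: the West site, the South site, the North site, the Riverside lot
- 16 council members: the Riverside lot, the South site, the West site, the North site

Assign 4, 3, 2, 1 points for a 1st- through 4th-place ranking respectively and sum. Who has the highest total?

the South site

the West site: 8·3 + 2·4 + 16·2 = 64
the North site: 8·1 + 2·2 + 16·1 = 28
the Riverside lot: 8·2 + 2·1 + 16·4 = 82
the South site: 8·4 + 2·3 + 16·3 = 86
the South site has the highest Borda score (86).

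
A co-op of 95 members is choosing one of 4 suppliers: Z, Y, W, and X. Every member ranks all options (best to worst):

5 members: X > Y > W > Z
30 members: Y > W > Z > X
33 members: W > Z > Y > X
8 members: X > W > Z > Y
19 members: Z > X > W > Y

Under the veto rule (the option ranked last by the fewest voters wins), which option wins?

W

Last-place votes: Z 5, Y 27, W 0, X 63.
W is ranked last by the fewest voters, so W wins.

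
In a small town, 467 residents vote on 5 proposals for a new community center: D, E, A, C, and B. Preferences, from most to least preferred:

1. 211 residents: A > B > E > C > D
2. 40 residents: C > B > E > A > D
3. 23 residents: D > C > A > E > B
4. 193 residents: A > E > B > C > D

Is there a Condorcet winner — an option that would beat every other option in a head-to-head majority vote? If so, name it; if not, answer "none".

A vs D: 444–23 for A.
A vs E: 427–40 for A.
A vs C: 404–63 for A.
A vs B: 427–40 for A.
A beats every other option head-to-head.

A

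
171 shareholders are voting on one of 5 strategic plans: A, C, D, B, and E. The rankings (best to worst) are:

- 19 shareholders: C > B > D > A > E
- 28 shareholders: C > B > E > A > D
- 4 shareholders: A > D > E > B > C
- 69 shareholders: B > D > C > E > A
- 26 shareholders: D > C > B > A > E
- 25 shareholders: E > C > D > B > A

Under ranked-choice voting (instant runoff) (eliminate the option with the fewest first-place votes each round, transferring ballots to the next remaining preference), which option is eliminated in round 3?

D

Round 1: A 4, C 47, D 26, B 69, E 25. Eliminate A.
Round 2: C 47, D 30, B 69, E 25. Eliminate E.
Round 3: C 72, D 30, B 69. Eliminate D.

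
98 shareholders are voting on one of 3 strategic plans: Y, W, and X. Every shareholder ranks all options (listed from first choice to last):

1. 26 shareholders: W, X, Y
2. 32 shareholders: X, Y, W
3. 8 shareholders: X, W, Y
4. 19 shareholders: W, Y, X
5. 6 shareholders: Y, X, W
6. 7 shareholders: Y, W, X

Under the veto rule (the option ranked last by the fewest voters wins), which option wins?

Last-place votes: Y 34, W 38, X 26.
X is ranked last by the fewest voters, so X wins.

X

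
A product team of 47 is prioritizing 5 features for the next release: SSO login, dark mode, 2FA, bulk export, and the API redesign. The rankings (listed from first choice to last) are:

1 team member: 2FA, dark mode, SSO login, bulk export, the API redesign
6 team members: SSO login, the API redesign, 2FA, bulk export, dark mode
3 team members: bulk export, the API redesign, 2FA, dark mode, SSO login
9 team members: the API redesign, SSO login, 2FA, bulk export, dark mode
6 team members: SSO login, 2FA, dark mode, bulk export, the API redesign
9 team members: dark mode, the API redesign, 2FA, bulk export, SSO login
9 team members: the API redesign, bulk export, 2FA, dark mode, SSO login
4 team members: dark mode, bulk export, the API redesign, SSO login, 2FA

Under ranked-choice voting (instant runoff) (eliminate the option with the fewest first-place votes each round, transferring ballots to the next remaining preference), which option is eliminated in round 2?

Round 1: SSO login 12, dark mode 13, 2FA 1, bulk export 3, the API redesign 18. Eliminate 2FA.
Round 2: SSO login 12, dark mode 14, bulk export 3, the API redesign 18. Eliminate bulk export.

bulk export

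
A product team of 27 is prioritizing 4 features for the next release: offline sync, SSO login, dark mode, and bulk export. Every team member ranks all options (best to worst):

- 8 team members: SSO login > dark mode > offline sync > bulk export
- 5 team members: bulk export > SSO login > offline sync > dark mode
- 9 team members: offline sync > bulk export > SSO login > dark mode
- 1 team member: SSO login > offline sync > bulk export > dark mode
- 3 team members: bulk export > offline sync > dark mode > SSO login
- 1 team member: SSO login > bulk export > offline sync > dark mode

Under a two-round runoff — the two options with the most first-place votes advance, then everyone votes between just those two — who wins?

SSO login

Round 1 first-place votes: offline sync 9, SSO login 10, dark mode 0, bulk export 8.
SSO login and offline sync advance.
Runoff: SSO login is preferred to offline sync by 15 voters; offline sync by 12.
SSO login wins the runoff.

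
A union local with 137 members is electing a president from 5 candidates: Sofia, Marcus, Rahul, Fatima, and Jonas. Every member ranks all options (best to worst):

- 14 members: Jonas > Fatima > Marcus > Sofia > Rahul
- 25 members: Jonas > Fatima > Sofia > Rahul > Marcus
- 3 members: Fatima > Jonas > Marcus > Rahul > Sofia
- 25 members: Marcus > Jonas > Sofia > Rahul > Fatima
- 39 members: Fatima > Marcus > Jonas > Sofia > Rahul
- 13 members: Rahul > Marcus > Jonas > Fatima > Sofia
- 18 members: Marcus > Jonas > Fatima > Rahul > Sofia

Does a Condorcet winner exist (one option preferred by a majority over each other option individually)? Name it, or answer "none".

none

Checking pairwise contests:
Marcus beats Sofia 112–25.
Fatima beats Marcus 81–56.
Sofia beats Rahul 103–34.
Jonas beats Fatima 95–42.
Marcus beats Jonas 95–42.
Every option loses at least one head-to-head, so there is no Condorcet winner.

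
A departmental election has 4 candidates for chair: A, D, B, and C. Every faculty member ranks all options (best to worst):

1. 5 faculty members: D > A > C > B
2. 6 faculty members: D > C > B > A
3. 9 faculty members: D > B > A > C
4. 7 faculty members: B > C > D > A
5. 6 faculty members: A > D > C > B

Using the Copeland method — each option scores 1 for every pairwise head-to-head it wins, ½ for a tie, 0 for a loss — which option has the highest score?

A: beats C; loses to D and B → score 1.
D: beats A, B, and C → score 3.
B: beats A; loses to D and C → score 1.
C: beats B; loses to A and D → score 1.
D has the best pairwise record.

D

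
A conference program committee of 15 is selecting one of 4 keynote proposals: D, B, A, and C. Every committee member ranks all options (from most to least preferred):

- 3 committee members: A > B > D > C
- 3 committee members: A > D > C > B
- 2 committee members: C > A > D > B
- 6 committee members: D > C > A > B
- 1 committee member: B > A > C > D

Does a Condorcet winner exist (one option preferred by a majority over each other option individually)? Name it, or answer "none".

Checking pairwise contests:
A beats D 9–6.
D beats B 11–4.
C beats A 8–7.
D beats C 12–3.
Every option loses at least one head-to-head, so there is no Condorcet winner.

none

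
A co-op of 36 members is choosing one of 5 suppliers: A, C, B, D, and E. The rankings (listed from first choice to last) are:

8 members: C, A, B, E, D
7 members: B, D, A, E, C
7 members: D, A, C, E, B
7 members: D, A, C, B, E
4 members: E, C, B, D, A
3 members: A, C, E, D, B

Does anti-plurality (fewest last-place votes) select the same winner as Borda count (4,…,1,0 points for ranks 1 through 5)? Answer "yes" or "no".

Anti-plurality — last-place votes: A 4, C 7, B 10, D 8, E 7. Winner: A.
Borda — scores: A 92, C 81, B 59, D 84, E 44. Winner: A.
The two methods agree.

yes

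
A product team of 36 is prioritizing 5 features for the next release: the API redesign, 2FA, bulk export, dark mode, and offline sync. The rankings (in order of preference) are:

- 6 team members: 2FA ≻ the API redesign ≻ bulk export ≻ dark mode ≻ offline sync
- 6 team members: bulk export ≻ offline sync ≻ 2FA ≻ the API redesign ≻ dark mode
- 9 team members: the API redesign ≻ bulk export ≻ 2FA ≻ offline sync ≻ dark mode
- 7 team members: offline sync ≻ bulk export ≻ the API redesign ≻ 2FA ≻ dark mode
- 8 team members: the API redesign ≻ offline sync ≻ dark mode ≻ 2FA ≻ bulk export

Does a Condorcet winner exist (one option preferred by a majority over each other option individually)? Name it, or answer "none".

the API redesign vs 2FA: 24–12 for the API redesign.
the API redesign vs bulk export: 23–13 for the API redesign.
the API redesign vs dark mode: 36–0 for the API redesign.
the API redesign vs offline sync: 23–13 for the API redesign.
the API redesign beats every other option head-to-head.

the API redesign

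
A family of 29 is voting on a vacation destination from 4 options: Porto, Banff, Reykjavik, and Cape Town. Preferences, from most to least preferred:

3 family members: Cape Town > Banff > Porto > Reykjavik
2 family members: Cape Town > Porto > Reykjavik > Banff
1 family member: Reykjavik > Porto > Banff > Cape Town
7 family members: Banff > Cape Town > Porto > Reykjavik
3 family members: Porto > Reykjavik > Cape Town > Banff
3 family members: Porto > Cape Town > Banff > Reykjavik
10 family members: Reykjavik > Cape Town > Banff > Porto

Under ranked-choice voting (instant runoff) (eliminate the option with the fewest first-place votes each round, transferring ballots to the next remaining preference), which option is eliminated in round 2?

Porto

Round 1: Porto 6, Banff 7, Reykjavik 11, Cape Town 5. Eliminate Cape Town.
Round 2: Porto 8, Banff 10, Reykjavik 11. Eliminate Porto.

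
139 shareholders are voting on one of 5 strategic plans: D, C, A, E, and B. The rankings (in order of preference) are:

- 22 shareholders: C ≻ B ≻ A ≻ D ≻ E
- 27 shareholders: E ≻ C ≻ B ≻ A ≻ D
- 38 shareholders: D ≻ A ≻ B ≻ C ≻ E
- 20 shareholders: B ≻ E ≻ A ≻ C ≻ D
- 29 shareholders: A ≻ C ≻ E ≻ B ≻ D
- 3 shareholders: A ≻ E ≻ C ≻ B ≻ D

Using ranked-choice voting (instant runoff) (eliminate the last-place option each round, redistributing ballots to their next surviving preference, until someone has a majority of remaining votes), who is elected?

Round 1: D 38, C 22, A 32, E 27, B 20. Eliminate B.
Round 2: D 38, C 22, A 32, E 47. Eliminate C.
Round 3: D 38, A 54, E 47. Eliminate D.
Round 4: A 92, E 47. A has a majority.

A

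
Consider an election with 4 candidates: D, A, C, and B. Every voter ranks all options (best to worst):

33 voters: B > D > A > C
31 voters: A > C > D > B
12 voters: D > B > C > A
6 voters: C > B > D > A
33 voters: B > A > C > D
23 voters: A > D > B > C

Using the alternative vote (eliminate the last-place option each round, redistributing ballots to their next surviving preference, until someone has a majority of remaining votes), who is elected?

Round 1: D 12, A 54, C 6, B 66. Eliminate C.
Round 2: D 12, A 54, B 72. B has a majority.

B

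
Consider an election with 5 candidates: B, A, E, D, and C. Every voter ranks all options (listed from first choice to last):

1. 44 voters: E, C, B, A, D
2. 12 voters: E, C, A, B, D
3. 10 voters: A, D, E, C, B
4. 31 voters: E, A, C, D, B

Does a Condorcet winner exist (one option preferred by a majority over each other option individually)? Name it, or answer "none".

E

E vs B: 97–0 for E.
E vs A: 87–10 for E.
E vs D: 87–10 for E.
E vs C: 97–0 for E.
E beats every other option head-to-head.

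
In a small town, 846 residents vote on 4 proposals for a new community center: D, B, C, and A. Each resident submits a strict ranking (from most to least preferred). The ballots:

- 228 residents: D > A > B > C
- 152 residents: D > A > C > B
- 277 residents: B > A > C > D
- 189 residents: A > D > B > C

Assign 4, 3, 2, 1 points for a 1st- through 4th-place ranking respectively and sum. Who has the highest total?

A

D: 228·4 + 152·4 + 277·1 + 189·3 = 2364
B: 228·2 + 152·1 + 277·4 + 189·2 = 2094
C: 228·1 + 152·2 + 277·2 + 189·1 = 1275
A: 228·3 + 152·3 + 277·3 + 189·4 = 2727
A has the highest Borda score (2727).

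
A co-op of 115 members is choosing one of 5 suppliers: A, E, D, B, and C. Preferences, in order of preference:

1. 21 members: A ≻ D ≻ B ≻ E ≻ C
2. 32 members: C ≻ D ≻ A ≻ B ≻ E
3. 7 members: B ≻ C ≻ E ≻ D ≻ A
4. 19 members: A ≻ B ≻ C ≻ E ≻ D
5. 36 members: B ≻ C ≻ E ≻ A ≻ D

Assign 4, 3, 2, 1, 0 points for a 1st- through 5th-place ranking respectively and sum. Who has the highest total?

A: 21·4 + 32·2 + 7·0 + 19·4 + 36·1 = 260
E: 21·1 + 32·0 + 7·2 + 19·1 + 36·2 = 126
D: 21·3 + 32·3 + 7·1 + 19·0 + 36·0 = 166
B: 21·2 + 32·1 + 7·4 + 19·3 + 36·4 = 303
C: 21·0 + 32·4 + 7·3 + 19·2 + 36·3 = 295
B has the highest Borda score (303).

B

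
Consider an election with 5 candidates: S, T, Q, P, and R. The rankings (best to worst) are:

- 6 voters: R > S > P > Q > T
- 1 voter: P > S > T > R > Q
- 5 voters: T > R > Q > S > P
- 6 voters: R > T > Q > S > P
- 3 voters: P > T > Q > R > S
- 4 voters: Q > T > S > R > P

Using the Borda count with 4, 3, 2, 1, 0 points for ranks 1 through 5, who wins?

S: 6·3 + 1·3 + 5·1 + 6·1 + 3·0 + 4·2 = 40
T: 6·0 + 1·2 + 5·4 + 6·3 + 3·3 + 4·3 = 61
Q: 6·1 + 1·0 + 5·2 + 6·2 + 3·2 + 4·4 = 50
P: 6·2 + 1·4 + 5·0 + 6·0 + 3·4 + 4·0 = 28
R: 6·4 + 1·1 + 5·3 + 6·4 + 3·1 + 4·1 = 71
R has the highest Borda score (71).

R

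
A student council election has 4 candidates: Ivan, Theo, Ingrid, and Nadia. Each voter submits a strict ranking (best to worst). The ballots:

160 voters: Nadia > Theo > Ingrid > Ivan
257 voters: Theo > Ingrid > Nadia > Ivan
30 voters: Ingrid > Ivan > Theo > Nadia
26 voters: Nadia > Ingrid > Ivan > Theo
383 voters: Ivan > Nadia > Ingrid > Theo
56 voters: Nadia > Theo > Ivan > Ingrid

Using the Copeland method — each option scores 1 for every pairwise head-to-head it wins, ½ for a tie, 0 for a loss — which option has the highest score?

Nadia

Ivan: loses to Theo, Ingrid, and Nadia → score 0.
Theo: beats Ivan and Ingrid; loses to Nadia → score 2.
Ingrid: beats Ivan; loses to Theo and Nadia → score 1.
Nadia: beats Ivan, Theo, and Ingrid → score 3.
Nadia has the best pairwise record.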